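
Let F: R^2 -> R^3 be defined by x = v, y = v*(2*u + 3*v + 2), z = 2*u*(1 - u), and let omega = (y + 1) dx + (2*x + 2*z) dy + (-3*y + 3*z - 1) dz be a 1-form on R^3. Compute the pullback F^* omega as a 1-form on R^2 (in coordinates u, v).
F^* omega = (24*u^3 + 16*u^2*v - 36*u^2 + 36*u*v^2 + 20*u*v + 16*u - 14*v^2 - 12*v - 2) du + (-8*u^3 - 24*u^2*v + 30*u*v + 8*u + 15*v^2 + 6*v + 1) dv

Using F^*(f dg) = (f ∘ F) d(g ∘ F), substitute each coordinate x_i by F_i(u, v) in f_i, and replace dx_i by d F_i = (∂F_i/∂u) du + (∂F_i/∂v) dv.
  For the x component: f_1(F) = 2*u*v + 3*v^2 + 2*v + 1; d F_1 = (0) du + (1) dv
  For the y component: f_2(F) = -4*u^2 + 4*u + 2*v; d F_2 = (2*v) du + (2*u + 6*v + 2) dv
  For the z component: f_3(F) = -6*u^2 - 6*u*v + 6*u - 9*v^2 - 6*v - 1; d F_3 = (2 - 4*u) du + (0) dv
Combining and collecting du, dv coefficients:
  coeff of du: 24*u^3 + 16*u^2*v - 36*u^2 + 36*u*v^2 + 20*u*v + 16*u - 14*v^2 - 12*v - 2
  coeff of dv: -8*u^3 - 24*u^2*v + 30*u*v + 8*u + 15*v^2 + 6*v + 1
F^* omega = (24*u^3 + 16*u^2*v - 36*u^2 + 36*u*v^2 + 20*u*v + 16*u - 14*v^2 - 12*v - 2) du + (-8*u^3 - 24*u^2*v + 30*u*v + 8*u + 15*v^2 + 6*v + 1) dv.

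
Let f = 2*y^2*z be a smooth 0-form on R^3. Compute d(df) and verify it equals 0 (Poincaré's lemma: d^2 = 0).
d(df) = 0

Step 1: df = sum_i (∂f/∂x_i) dx_i = (0) dx + (4*y*z) dy + (2*y^2) dz.
Step 2: Apply d again. Using the 1-form formula, the coefficient of dx ∧ dy in d(df) is ∂^2 f/∂x ∂y - ∂^2 f/∂y ∂x = (0) - (0) = 0 (equality of mixed partials for smooth f).
Similarly for dx ∧ dz and dy ∧ dz — all coefficients vanish. So d(df) = 0.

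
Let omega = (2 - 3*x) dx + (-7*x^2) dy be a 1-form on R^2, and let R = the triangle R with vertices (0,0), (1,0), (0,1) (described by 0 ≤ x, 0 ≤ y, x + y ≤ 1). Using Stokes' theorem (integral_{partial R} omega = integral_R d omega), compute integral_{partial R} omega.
integral_(partial R) omega = -7/3

Stokes: integral_partial_R omega = integral_R d omega with d omega = (∂Q/∂x - ∂P/∂y) dx ∧ dy.
  ∂Q/∂x = -14*x
  ∂P/∂y = 0
  integrand = ∂Q/∂x - ∂P/∂y = -14*x.
Integrating over R: integral_0^1 integral_0^{1-x} (-14*x) dy dx = -7/3.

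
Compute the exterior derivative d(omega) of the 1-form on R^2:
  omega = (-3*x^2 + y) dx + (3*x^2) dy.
d(omega) = (6*x - 1) dx ∧ dy

For a 1-form omega = sum_i f_i dx_i, the exterior derivative is
  d(omega) = sum_{i < j} (∂f_j/∂x_i - ∂f_i/∂x_j) dx_i ∧ dx_j.
  coefficient of dx ∧ dy: ∂f_2/∂x - ∂f_1/∂y = ∂(3*x^2)/∂x - ∂(-3*x^2 + y)/∂y = 6*x - 1
Assembling: d(omega) = (6*x - 1) dx ∧ dy.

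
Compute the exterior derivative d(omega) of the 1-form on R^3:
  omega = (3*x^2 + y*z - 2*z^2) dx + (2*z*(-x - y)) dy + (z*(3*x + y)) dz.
d(omega) = (-3*z) dx ∧ dy + (-y + 7*z) dx ∧ dz + (2*x + 2*y + z) dy ∧ dz

For a 1-form omega = sum_i f_i dx_i, the exterior derivative is
  d(omega) = sum_{i < j} (∂f_j/∂x_i - ∂f_i/∂x_j) dx_i ∧ dx_j.
  coefficient of dx ∧ dy: ∂f_2/∂x - ∂f_1/∂y = ∂(2*z*(-x - y))/∂x - ∂(3*x^2 + y*z - 2*z^2)/∂y = -3*z
  coefficient of dx ∧ dz: ∂f_3/∂x - ∂f_1/∂z = ∂(z*(3*x + y))/∂x - ∂(3*x^2 + y*z - 2*z^2)/∂z = -y + 7*z
  coefficient of dy ∧ dz: ∂f_3/∂y - ∂f_2/∂z = ∂(z*(3*x + y))/∂y - ∂(2*z*(-x - y))/∂z = 2*x + 2*y + z
Assembling: d(omega) = (-3*z) dx ∧ dy + (-y + 7*z) dx ∧ dz + (2*x + 2*y + z) dy ∧ dz.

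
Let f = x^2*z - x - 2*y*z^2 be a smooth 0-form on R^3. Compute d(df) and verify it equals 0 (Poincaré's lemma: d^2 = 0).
d(df) = 0

Step 1: df = sum_i (∂f/∂x_i) dx_i = (2*x*z - 1) dx + (-2*z^2) dy + (x^2 - 4*y*z) dz.
Step 2: Apply d again. Using the 1-form formula, the coefficient of dx ∧ dy in d(df) is ∂^2 f/∂x ∂y - ∂^2 f/∂y ∂x = (0) - (0) = 0 (equality of mixed partials for smooth f).
Similarly for dx ∧ dz and dy ∧ dz — all coefficients vanish. So d(df) = 0.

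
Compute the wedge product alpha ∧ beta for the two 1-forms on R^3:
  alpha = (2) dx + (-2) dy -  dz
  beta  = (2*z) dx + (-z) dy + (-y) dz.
alpha ∧ beta = (2*z) dx ∧ dy + (-2*y + 2*z) dx ∧ dz + (2*y - z) dy ∧ dz

Distribute the wedge, using dx_i ∧ dx_j = -dx_j ∧ dx_i and dx_i ∧ dx_i = 0. For each pair (i, j) with i < j, the coefficient of dx_i ∧ dx_j in alpha ∧ beta is (alpha_i * beta_j - alpha_j * beta_i). Collecting: alpha ∧ beta = (2*z) dx ∧ dy + (-2*y + 2*z) dx ∧ dz + (2*y - z) dy ∧ dz.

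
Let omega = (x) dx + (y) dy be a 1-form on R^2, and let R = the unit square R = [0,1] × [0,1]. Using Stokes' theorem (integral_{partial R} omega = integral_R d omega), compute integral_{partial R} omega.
integral_(partial R) omega = 0

Stokes: integral_partial_R omega = integral_R d omega with d omega = (∂Q/∂x - ∂P/∂y) dx ∧ dy.
  ∂Q/∂x = 0
  ∂P/∂y = 0
  integrand = ∂Q/∂x - ∂P/∂y = 0.
Integrating over R: integral_0^1 integral_0^1 (0) dx dy = 0.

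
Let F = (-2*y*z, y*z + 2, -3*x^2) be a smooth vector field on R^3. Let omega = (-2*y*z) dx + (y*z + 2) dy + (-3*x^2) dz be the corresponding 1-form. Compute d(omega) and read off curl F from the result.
d(omega) = (-y) dy ∧ dz + (6*x - 2*y) dz ∧ dx + (2*z) dx ∧ dy; curl F = (-y, 6*x - 2*y, 2*z)

d omega = sum_{i<j} (∂f_j/∂x_i - ∂f_i/∂x_j) dx_i ∧ dx_j. Under the identification (dy ∧ dz, dz ∧ dx, dx ∧ dy) ↔ (e_x, e_y, e_z), the coefficients are exactly the components of curl F. Compute:
  ∂R/∂y - ∂Q/∂z = (0) - (y) = -y
  ∂P/∂z - ∂R/∂x = (-2*y) - (-6*x) = 6*x - 2*y
  ∂Q/∂x - ∂P/∂y = (0) - (-2*z) = 2*z.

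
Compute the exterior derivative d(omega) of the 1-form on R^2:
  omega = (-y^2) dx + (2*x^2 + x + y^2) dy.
d(omega) = (4*x + 2*y + 1) dx ∧ dy

For a 1-form omega = sum_i f_i dx_i, the exterior derivative is
  d(omega) = sum_{i < j} (∂f_j/∂x_i - ∂f_i/∂x_j) dx_i ∧ dx_j.
  coefficient of dx ∧ dy: ∂f_2/∂x - ∂f_1/∂y = ∂(2*x^2 + x + y^2)/∂x - ∂(-y^2)/∂y = 4*x + 2*y + 1
Assembling: d(omega) = (4*x + 2*y + 1) dx ∧ dy.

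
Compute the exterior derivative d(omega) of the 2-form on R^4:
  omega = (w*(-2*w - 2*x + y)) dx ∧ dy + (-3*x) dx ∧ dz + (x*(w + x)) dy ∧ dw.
d(omega) = (-3*w + y) dx ∧ dy ∧ dw

For a 2-form omega = sum_{i<j} g_{ij} dx_i ∧ dx_j, the exterior derivative is
  d(omega) = sum_{i<j} d(g_{ij}) ∧ dx_i ∧ dx_j = sum_{i<j, k} (∂g_{ij}/∂x_k) dx_k ∧ dx_i ∧ dx_j.
Expand each term, using dx_k ∧ dx_i ∧ dx_j = sgn(permutation) dx_{(a)} ∧ dx_{(b)} ∧ dx_{(c)} with (a < b < c) sorted:
  d(w*(-2*w - 2*x + y)) includes (∂/∂w)(w*(-2*w - 2*x + y)) dw = (-4*w - 2*x + y) dw, which multiplied by dx ∧ dy gives (-4*w - 2*x + y) dx ∧ dy ∧ dw
  d(x*(w + x)) includes (∂/∂x)(x*(w + x)) dx = (w + 2*x) dx, which multiplied by dy ∧ dw gives (w + 2*x) dx ∧ dy ∧ dw
Collecting like 3-forms: d(omega) = (-3*w + y) dx ∧ dy ∧ dw.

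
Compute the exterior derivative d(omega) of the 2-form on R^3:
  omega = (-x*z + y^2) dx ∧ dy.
d(omega) = (-x) dx ∧ dy ∧ dz

For a 2-form omega = sum_{i<j} g_{ij} dx_i ∧ dx_j, the exterior derivative is
  d(omega) = sum_{i<j} d(g_{ij}) ∧ dx_i ∧ dx_j = sum_{i<j, k} (∂g_{ij}/∂x_k) dx_k ∧ dx_i ∧ dx_j.
Expand each term, using dx_k ∧ dx_i ∧ dx_j = sgn(permutation) dx_{(a)} ∧ dx_{(b)} ∧ dx_{(c)} with (a < b < c) sorted:
  d(-x*z + y^2) includes (∂/∂z)(-x*z + y^2) dz = (-x) dz, which multiplied by dx ∧ dy gives (-x) dx ∧ dy ∧ dz
Collecting like 3-forms: d(omega) = (-x) dx ∧ dy ∧ dz.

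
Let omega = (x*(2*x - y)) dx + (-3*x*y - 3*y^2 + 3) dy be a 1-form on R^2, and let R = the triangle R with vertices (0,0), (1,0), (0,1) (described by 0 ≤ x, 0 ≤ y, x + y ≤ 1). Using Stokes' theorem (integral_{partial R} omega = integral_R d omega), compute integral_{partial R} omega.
integral_(partial R) omega = -1/3

Stokes: integral_partial_R omega = integral_R d omega with d omega = (∂Q/∂x - ∂P/∂y) dx ∧ dy.
  ∂Q/∂x = -3*y
  ∂P/∂y = -x
  integrand = ∂Q/∂x - ∂P/∂y = x - 3*y.
Integrating over R: integral_0^1 integral_0^{1-x} (x - 3*y) dy dx = -1/3.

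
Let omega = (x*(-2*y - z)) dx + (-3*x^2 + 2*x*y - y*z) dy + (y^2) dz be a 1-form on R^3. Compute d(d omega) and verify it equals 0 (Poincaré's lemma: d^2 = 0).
d(d omega) = 0

Step 1: d omega = sum_{i<j} (∂f_j/∂x_i - ∂f_i/∂x_j) dx_i ∧ dx_j:
  coeff of dx ∧ dy: -4*x + 2*y
  coeff of dx ∧ dz: x
  coeff of dy ∧ dz: 3*y
Step 2: Apply d again to each 2-form coefficient. The only possible 3-form in R^3 is dx ∧ dy ∧ dz, with coefficient
  ∂(coeff of dy∧dz)/∂x - ∂(coeff of dx∧dz)/∂y + ∂(coeff of dx∧dy)/∂z
  = ∂/∂x (3*y) - ∂/∂y (x) + ∂/∂z (-4*x + 2*y).
Each of these terms simplifies to sums of mixed partials that cancel in pairs. The result is 0 (by equality of mixed partials for smooth functions — Schwarz / Clairaut).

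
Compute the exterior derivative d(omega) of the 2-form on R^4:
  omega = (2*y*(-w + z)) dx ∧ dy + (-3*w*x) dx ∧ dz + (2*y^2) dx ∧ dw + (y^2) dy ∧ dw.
d(omega) = (2*y) dx ∧ dy ∧ dz + (-6*y) dx ∧ dy ∧ dw + (-3*x) dx ∧ dz ∧ dw

For a 2-form omega = sum_{i<j} g_{ij} dx_i ∧ dx_j, the exterior derivative is
  d(omega) = sum_{i<j} d(g_{ij}) ∧ dx_i ∧ dx_j = sum_{i<j, k} (∂g_{ij}/∂x_k) dx_k ∧ dx_i ∧ dx_j.
Expand each term, using dx_k ∧ dx_i ∧ dx_j = sgn(permutation) dx_{(a)} ∧ dx_{(b)} ∧ dx_{(c)} with (a < b < c) sorted:
  d(2*y*(-w + z)) includes (∂/∂z)(2*y*(-w + z)) dz = (2*y) dz, which multiplied by dx ∧ dy gives (2*y) dx ∧ dy ∧ dz
  d(2*y*(-w + z)) includes (∂/∂w)(2*y*(-w + z)) dw = (-2*y) dw, which multiplied by dx ∧ dy gives (-2*y) dx ∧ dy ∧ dw
  d(-3*w*x) includes (∂/∂w)(-3*w*x) dw = (-3*x) dw, which multiplied by dx ∧ dz gives (-3*x) dx ∧ dz ∧ dw
  d(2*y^2) includes (∂/∂y)(2*y^2) dy = (4*y) dy, which multiplied by dx ∧ dw gives (-4*y) dx ∧ dy ∧ dw
Collecting like 3-forms: d(omega) = (2*y) dx ∧ dy ∧ dz + (-6*y) dx ∧ dy ∧ dw + (-3*x) dx ∧ dz ∧ dw.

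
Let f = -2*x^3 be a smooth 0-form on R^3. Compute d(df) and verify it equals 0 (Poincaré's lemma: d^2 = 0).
d(df) = 0

Step 1: df = sum_i (∂f/∂x_i) dx_i = (-6*x^2) dx + (0) dy + (0) dz.
Step 2: Apply d again. Using the 1-form formula, the coefficient of dx ∧ dy in d(df) is ∂^2 f/∂x ∂y - ∂^2 f/∂y ∂x = (0) - (0) = 0 (equality of mixed partials for smooth f).
Similarly for dx ∧ dz and dy ∧ dz — all coefficients vanish. So d(df) = 0.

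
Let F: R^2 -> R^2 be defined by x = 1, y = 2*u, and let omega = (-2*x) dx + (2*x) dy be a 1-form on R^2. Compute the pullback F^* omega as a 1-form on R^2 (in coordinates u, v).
F^* omega = (4) du

Using F^*(f dg) = (f ∘ F) d(g ∘ F), substitute each coordinate x_i by F_i(u, v) in f_i, and replace dx_i by d F_i = (∂F_i/∂u) du + (∂F_i/∂v) dv.
  For the x component: f_1(F) = -2; d F_1 = (0) du + (0) dv
  For the y component: f_2(F) = 2; d F_2 = (2) du + (0) dv
Combining and collecting du, dv coefficients:
  coeff of du: 4
  coeff of dv: 0
F^* omega = (4) du.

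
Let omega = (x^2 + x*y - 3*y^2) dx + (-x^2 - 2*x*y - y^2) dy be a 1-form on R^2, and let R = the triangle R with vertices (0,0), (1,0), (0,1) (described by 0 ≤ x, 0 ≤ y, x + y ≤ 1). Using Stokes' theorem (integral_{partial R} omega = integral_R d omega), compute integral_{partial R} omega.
integral_(partial R) omega = 1/6

Stokes: integral_partial_R omega = integral_R d omega with d omega = (∂Q/∂x - ∂P/∂y) dx ∧ dy.
  ∂Q/∂x = -2*x - 2*y
  ∂P/∂y = x - 6*y
  integrand = ∂Q/∂x - ∂P/∂y = -3*x + 4*y.
Integrating over R: integral_0^1 integral_0^{1-x} (-3*x + 4*y) dy dx = 1/6.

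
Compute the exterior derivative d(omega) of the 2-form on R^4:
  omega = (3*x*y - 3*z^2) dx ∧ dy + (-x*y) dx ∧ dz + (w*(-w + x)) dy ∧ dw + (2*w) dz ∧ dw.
d(omega) = (x - 6*z) dx ∧ dy ∧ dz + (w) dx ∧ dy ∧ dw

For a 2-form omega = sum_{i<j} g_{ij} dx_i ∧ dx_j, the exterior derivative is
  d(omega) = sum_{i<j} d(g_{ij}) ∧ dx_i ∧ dx_j = sum_{i<j, k} (∂g_{ij}/∂x_k) dx_k ∧ dx_i ∧ dx_j.
Expand each term, using dx_k ∧ dx_i ∧ dx_j = sgn(permutation) dx_{(a)} ∧ dx_{(b)} ∧ dx_{(c)} with (a < b < c) sorted:
  d(3*x*y - 3*z^2) includes (∂/∂z)(3*x*y - 3*z^2) dz = (-6*z) dz, which multiplied by dx ∧ dy gives (-6*z) dx ∧ dy ∧ dz
  d(-x*y) includes (∂/∂y)(-x*y) dy = (-x) dy, which multiplied by dx ∧ dz gives (x) dx ∧ dy ∧ dz
  d(w*(-w + x)) includes (∂/∂x)(w*(-w + x)) dx = (w) dx, which multiplied by dy ∧ dw gives (w) dx ∧ dy ∧ dw
Collecting like 3-forms: d(omega) = (x - 6*z) dx ∧ dy ∧ dz + (w) dx ∧ dy ∧ dw.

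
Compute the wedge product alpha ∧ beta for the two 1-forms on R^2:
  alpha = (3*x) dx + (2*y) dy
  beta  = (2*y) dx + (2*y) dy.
alpha ∧ beta = (2*y*(3*x - 2*y)) dx ∧ dy

Distribute the wedge, using dx_i ∧ dx_j = -dx_j ∧ dx_i and dx_i ∧ dx_i = 0. For each pair (i, j) with i < j, the coefficient of dx_i ∧ dx_j in alpha ∧ beta is (alpha_i * beta_j - alpha_j * beta_i). Collecting: alpha ∧ beta = (2*y*(3*x - 2*y)) dx ∧ dy.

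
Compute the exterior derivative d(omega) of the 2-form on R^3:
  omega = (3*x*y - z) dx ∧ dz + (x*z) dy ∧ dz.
d(omega) = (-3*x + z) dx ∧ dy ∧ dz

For a 2-form omega = sum_{i<j} g_{ij} dx_i ∧ dx_j, the exterior derivative is
  d(omega) = sum_{i<j} d(g_{ij}) ∧ dx_i ∧ dx_j = sum_{i<j, k} (∂g_{ij}/∂x_k) dx_k ∧ dx_i ∧ dx_j.
Expand each term, using dx_k ∧ dx_i ∧ dx_j = sgn(permutation) dx_{(a)} ∧ dx_{(b)} ∧ dx_{(c)} with (a < b < c) sorted:
  d(3*x*y - z) includes (∂/∂y)(3*x*y - z) dy = (3*x) dy, which multiplied by dx ∧ dz gives (-3*x) dx ∧ dy ∧ dz
  d(x*z) includes (∂/∂x)(x*z) dx = (z) dx, which multiplied by dy ∧ dz gives (z) dx ∧ dy ∧ dz
Collecting like 3-forms: d(omega) = (-3*x + z) dx ∧ dy ∧ dz.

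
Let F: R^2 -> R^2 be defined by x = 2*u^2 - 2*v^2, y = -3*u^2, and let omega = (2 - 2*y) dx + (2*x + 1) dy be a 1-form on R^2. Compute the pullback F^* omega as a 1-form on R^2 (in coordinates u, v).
F^* omega = (2*u*(12*v^2 + 1)) du + (8*v*(-3*u^2 - 1)) dv

Using F^*(f dg) = (f ∘ F) d(g ∘ F), substitute each coordinate x_i by F_i(u, v) in f_i, and replace dx_i by d F_i = (∂F_i/∂u) du + (∂F_i/∂v) dv.
  For the x component: f_1(F) = 6*u^2 + 2; d F_1 = (4*u) du + (-4*v) dv
  For the y component: f_2(F) = 4*u^2 - 4*v^2 + 1; d F_2 = (-6*u) du + (0) dv
Combining and collecting du, dv coefficients:
  coeff of du: 2*u*(12*v^2 + 1)
  coeff of dv: 8*v*(-3*u^2 - 1)
F^* omega = (2*u*(12*v^2 + 1)) du + (8*v*(-3*u^2 - 1)) dv.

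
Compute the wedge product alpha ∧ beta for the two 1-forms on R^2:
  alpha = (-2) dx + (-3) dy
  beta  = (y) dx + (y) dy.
alpha ∧ beta = (y) dx ∧ dy

Distribute the wedge, using dx_i ∧ dx_j = -dx_j ∧ dx_i and dx_i ∧ dx_i = 0. For each pair (i, j) with i < j, the coefficient of dx_i ∧ dx_j in alpha ∧ beta is (alpha_i * beta_j - alpha_j * beta_i). Collecting: alpha ∧ beta = (y) dx ∧ dy.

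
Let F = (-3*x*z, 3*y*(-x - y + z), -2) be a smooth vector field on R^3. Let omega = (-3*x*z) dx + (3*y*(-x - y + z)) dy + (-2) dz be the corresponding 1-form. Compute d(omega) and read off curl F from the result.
d(omega) = (-3*y) dy ∧ dz + (-3*x) dz ∧ dx + (-3*y) dx ∧ dy; curl F = (-3*y, -3*x, -3*y)

d omega = sum_{i<j} (∂f_j/∂x_i - ∂f_i/∂x_j) dx_i ∧ dx_j. Under the identification (dy ∧ dz, dz ∧ dx, dx ∧ dy) ↔ (e_x, e_y, e_z), the coefficients are exactly the components of curl F. Compute:
  ∂R/∂y - ∂Q/∂z = (0) - (3*y) = -3*y
  ∂P/∂z - ∂R/∂x = (-3*x) - (0) = -3*x
  ∂Q/∂x - ∂P/∂y = (-3*y) - (0) = -3*y.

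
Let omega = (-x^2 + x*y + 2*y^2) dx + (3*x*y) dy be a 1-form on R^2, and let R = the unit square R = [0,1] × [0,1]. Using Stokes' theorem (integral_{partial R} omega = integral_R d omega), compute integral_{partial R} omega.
integral_(partial R) omega = -1

Stokes: integral_partial_R omega = integral_R d omega with d omega = (∂Q/∂x - ∂P/∂y) dx ∧ dy.
  ∂Q/∂x = 3*y
  ∂P/∂y = x + 4*y
  integrand = ∂Q/∂x - ∂P/∂y = -x - y.
Integrating over R: integral_0^1 integral_0^1 (-x - y) dx dy = -1.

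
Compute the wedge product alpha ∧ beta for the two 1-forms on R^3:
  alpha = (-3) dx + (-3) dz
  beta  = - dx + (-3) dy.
alpha ∧ beta = (9) dx ∧ dy + (-3) dx ∧ dz + (-9) dy ∧ dz

Distribute the wedge, using dx_i ∧ dx_j = -dx_j ∧ dx_i and dx_i ∧ dx_i = 0. For each pair (i, j) with i < j, the coefficient of dx_i ∧ dx_j in alpha ∧ beta is (alpha_i * beta_j - alpha_j * beta_i). Collecting: alpha ∧ beta = (9) dx ∧ dy + (-3) dx ∧ dz + (-9) dy ∧ dz.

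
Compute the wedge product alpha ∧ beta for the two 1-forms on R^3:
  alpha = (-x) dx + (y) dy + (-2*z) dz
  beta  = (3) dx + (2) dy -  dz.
alpha ∧ beta = (-2*x - 3*y) dx ∧ dy + (x + 6*z) dx ∧ dz + (-y + 4*z) dy ∧ dz

Distribute the wedge, using dx_i ∧ dx_j = -dx_j ∧ dx_i and dx_i ∧ dx_i = 0. For each pair (i, j) with i < j, the coefficient of dx_i ∧ dx_j in alpha ∧ beta is (alpha_i * beta_j - alpha_j * beta_i). Collecting: alpha ∧ beta = (-2*x - 3*y) dx ∧ dy + (x + 6*z) dx ∧ dz + (-y + 4*z) dy ∧ dz.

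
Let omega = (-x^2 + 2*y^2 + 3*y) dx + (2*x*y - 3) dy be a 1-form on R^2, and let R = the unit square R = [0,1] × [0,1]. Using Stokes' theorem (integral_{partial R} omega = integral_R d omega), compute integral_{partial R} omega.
integral_(partial R) omega = -4

Stokes: integral_partial_R omega = integral_R d omega with d omega = (∂Q/∂x - ∂P/∂y) dx ∧ dy.
  ∂Q/∂x = 2*y
  ∂P/∂y = 4*y + 3
  integrand = ∂Q/∂x - ∂P/∂y = -2*y - 3.
Integrating over R: integral_0^1 integral_0^1 (-2*y - 3) dx dy = -4.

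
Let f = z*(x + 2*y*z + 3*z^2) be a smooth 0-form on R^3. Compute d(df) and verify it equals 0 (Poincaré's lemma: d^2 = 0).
d(df) = 0

Step 1: df = sum_i (∂f/∂x_i) dx_i = (z) dx + (2*z^2) dy + (x + 4*y*z + 9*z^2) dz.
Step 2: Apply d again. Using the 1-form formula, the coefficient of dx ∧ dy in d(df) is ∂^2 f/∂x ∂y - ∂^2 f/∂y ∂x = (0) - (0) = 0 (equality of mixed partials for smooth f).
Similarly for dx ∧ dz and dy ∧ dz — all coefficients vanish. So d(df) = 0.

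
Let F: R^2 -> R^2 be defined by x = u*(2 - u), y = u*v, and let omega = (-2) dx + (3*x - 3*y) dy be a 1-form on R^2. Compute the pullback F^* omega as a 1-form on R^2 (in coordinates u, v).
F^* omega = (-3*u^2*v - 3*u*v^2 + 6*u*v + 4*u - 4) du + (3*u^2*(-u - v + 2)) dv

Using F^*(f dg) = (f ∘ F) d(g ∘ F), substitute each coordinate x_i by F_i(u, v) in f_i, and replace dx_i by d F_i = (∂F_i/∂u) du + (∂F_i/∂v) dv.
  For the x component: f_1(F) = -2; d F_1 = (2 - 2*u) du + (0) dv
  For the y component: f_2(F) = 3*u*(-u - v + 2); d F_2 = (v) du + (u) dv
Combining and collecting du, dv coefficients:
  coeff of du: -3*u^2*v - 3*u*v^2 + 6*u*v + 4*u - 4
  coeff of dv: 3*u^2*(-u - v + 2)
F^* omega = (-3*u^2*v - 3*u*v^2 + 6*u*v + 4*u - 4) du + (3*u^2*(-u - v + 2)) dv.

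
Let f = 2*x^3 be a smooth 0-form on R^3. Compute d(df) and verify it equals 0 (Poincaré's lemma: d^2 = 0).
d(df) = 0

Step 1: df = sum_i (∂f/∂x_i) dx_i = (6*x^2) dx + (0) dy + (0) dz.
Step 2: Apply d again. Using the 1-form formula, the coefficient of dx ∧ dy in d(df) is ∂^2 f/∂x ∂y - ∂^2 f/∂y ∂x = (0) - (0) = 0 (equality of mixed partials for smooth f).
Similarly for dx ∧ dz and dy ∧ dz — all coefficients vanish. So d(df) = 0.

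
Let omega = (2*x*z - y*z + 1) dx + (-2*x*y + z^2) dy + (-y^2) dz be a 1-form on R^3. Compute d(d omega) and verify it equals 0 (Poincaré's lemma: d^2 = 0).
d(d omega) = 0

Step 1: d omega = sum_{i<j} (∂f_j/∂x_i - ∂f_i/∂x_j) dx_i ∧ dx_j:
  coeff of dx ∧ dy: -2*y + z
  coeff of dx ∧ dz: -2*x + y
  coeff of dy ∧ dz: -2*y - 2*z
Step 2: Apply d again to each 2-form coefficient. The only possible 3-form in R^3 is dx ∧ dy ∧ dz, with coefficient
  ∂(coeff of dy∧dz)/∂x - ∂(coeff of dx∧dz)/∂y + ∂(coeff of dx∧dy)/∂z
  = ∂/∂x (-2*y - 2*z) - ∂/∂y (-2*x + y) + ∂/∂z (-2*y + z).
Each of these terms simplifies to sums of mixed partials that cancel in pairs. The result is 0 (by equality of mixed partials for smooth functions — Schwarz / Clairaut).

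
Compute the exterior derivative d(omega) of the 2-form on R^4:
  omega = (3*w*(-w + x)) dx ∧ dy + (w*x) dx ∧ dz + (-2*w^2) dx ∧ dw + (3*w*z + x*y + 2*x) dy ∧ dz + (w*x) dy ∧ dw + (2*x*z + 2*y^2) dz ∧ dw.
d(omega) = (-5*w + 3*x) dx ∧ dy ∧ dw + (x + 2*z) dx ∧ dz ∧ dw + (y + 2) dx ∧ dy ∧ dz + (4*y + 3*z) dy ∧ dz ∧ dw

For a 2-form omega = sum_{i<j} g_{ij} dx_i ∧ dx_j, the exterior derivative is
  d(omega) = sum_{i<j} d(g_{ij}) ∧ dx_i ∧ dx_j = sum_{i<j, k} (∂g_{ij}/∂x_k) dx_k ∧ dx_i ∧ dx_j.
Expand each term, using dx_k ∧ dx_i ∧ dx_j = sgn(permutation) dx_{(a)} ∧ dx_{(b)} ∧ dx_{(c)} with (a < b < c) sorted:
  d(3*w*(-w + x)) includes (∂/∂w)(3*w*(-w + x)) dw = (-6*w + 3*x) dw, which multiplied by dx ∧ dy gives (-6*w + 3*x) dx ∧ dy ∧ dw
  d(w*x) includes (∂/∂w)(w*x) dw = (x) dw, which multiplied by dx ∧ dz gives (x) dx ∧ dz ∧ dw
  d(3*w*z + x*y + 2*x) includes (∂/∂x)(3*w*z + x*y + 2*x) dx = (y + 2) dx, which multiplied by dy ∧ dz gives (y + 2) dx ∧ dy ∧ dz
  d(3*w*z + x*y + 2*x) includes (∂/∂w)(3*w*z + x*y + 2*x) dw = (3*z) dw, which multiplied by dy ∧ dz gives (3*z) dy ∧ dz ∧ dw
  d(w*x) includes (∂/∂x)(w*x) dx = (w) dx, which multiplied by dy ∧ dw gives (w) dx ∧ dy ∧ dw
  d(2*x*z + 2*y^2) includes (∂/∂x)(2*x*z + 2*y^2) dx = (2*z) dx, which multiplied by dz ∧ dw gives (2*z) dx ∧ dz ∧ dw
  d(2*x*z + 2*y^2) includes (∂/∂y)(2*x*z + 2*y^2) dy = (4*y) dy, which multiplied by dz ∧ dw gives (4*y) dy ∧ dz ∧ dw
Collecting like 3-forms: d(omega) = (-5*w + 3*x) dx ∧ dy ∧ dw + (x + 2*z) dx ∧ dz ∧ dw + (y + 2) dx ∧ dy ∧ dz + (4*y + 3*z) dy ∧ dz ∧ dw.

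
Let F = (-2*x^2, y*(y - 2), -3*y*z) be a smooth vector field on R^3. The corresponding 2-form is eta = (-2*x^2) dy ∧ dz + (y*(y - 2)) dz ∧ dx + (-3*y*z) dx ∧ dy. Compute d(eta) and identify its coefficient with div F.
d(eta) = (-4*x - y - 2) dx ∧ dy ∧ dz; div F = -4*x - y - 2

For a 2-form in R^3 of the form above, applying d gives a 3-form with coefficient ∂P/∂x + ∂Q/∂y + ∂R/∂z:
  ∂P/∂x = -4*x
  ∂Q/∂y = 2*y - 2
  ∂R/∂z = -3*y
Sum = -4*x - y - 2, which is exactly div F.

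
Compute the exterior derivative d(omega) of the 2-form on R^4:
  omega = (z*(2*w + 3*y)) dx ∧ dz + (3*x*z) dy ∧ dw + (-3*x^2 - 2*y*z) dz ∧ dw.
d(omega) = (-3*z) dx ∧ dy ∧ dz + (-6*x + 2*z) dx ∧ dz ∧ dw + (3*z) dx ∧ dy ∧ dw + (-3*x - 2*z) dy ∧ dz ∧ dw

For a 2-form omega = sum_{i<j} g_{ij} dx_i ∧ dx_j, the exterior derivative is
  d(omega) = sum_{i<j} d(g_{ij}) ∧ dx_i ∧ dx_j = sum_{i<j, k} (∂g_{ij}/∂x_k) dx_k ∧ dx_i ∧ dx_j.
Expand each term, using dx_k ∧ dx_i ∧ dx_j = sgn(permutation) dx_{(a)} ∧ dx_{(b)} ∧ dx_{(c)} with (a < b < c) sorted:
  d(z*(2*w + 3*y)) includes (∂/∂y)(z*(2*w + 3*y)) dy = (3*z) dy, which multiplied by dx ∧ dz gives (-3*z) dx ∧ dy ∧ dz
  d(z*(2*w + 3*y)) includes (∂/∂w)(z*(2*w + 3*y)) dw = (2*z) dw, which multiplied by dx ∧ dz gives (2*z) dx ∧ dz ∧ dw
  d(3*x*z) includes (∂/∂x)(3*x*z) dx = (3*z) dx, which multiplied by dy ∧ dw gives (3*z) dx ∧ dy ∧ dw
  d(3*x*z) includes (∂/∂z)(3*x*z) dz = (3*x) dz, which multiplied by dy ∧ dw gives (-3*x) dy ∧ dz ∧ dw
  d(-3*x^2 - 2*y*z) includes (∂/∂x)(-3*x^2 - 2*y*z) dx = (-6*x) dx, which multiplied by dz ∧ dw gives (-6*x) dx ∧ dz ∧ dw
  d(-3*x^2 - 2*y*z) includes (∂/∂y)(-3*x^2 - 2*y*z) dy = (-2*z) dy, which multiplied by dz ∧ dw gives (-2*z) dy ∧ dz ∧ dw
Collecting like 3-forms: d(omega) = (-3*z) dx ∧ dy ∧ dz + (-6*x + 2*z) dx ∧ dz ∧ dw + (3*z) dx ∧ dy ∧ dw + (-3*x - 2*z) dy ∧ dz ∧ dw.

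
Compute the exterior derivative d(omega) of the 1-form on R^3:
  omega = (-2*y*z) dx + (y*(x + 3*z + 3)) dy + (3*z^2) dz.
d(omega) = (y + 2*z) dx ∧ dy + (2*y) dx ∧ dz + (-3*y) dy ∧ dz

For a 1-form omega = sum_i f_i dx_i, the exterior derivative is
  d(omega) = sum_{i < j} (∂f_j/∂x_i - ∂f_i/∂x_j) dx_i ∧ dx_j.
  coefficient of dx ∧ dy: ∂f_2/∂x - ∂f_1/∂y = ∂(y*(x + 3*z + 3))/∂x - ∂(-2*y*z)/∂y = y + 2*z
  coefficient of dx ∧ dz: ∂f_3/∂x - ∂f_1/∂z = ∂(3*z^2)/∂x - ∂(-2*y*z)/∂z = 2*y
  coefficient of dy ∧ dz: ∂f_3/∂y - ∂f_2/∂z = ∂(3*z^2)/∂y - ∂(y*(x + 3*z + 3))/∂z = -3*y
Assembling: d(omega) = (y + 2*z) dx ∧ dy + (2*y) dx ∧ dz + (-3*y) dy ∧ dz.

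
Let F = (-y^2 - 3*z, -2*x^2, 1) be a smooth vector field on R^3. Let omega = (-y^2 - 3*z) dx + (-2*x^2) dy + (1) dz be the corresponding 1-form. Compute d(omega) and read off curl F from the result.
d(omega) = (0) dy ∧ dz + (-3) dz ∧ dx + (-4*x + 2*y) dx ∧ dy; curl F = (0, -3, -4*x + 2*y)

d omega = sum_{i<j} (∂f_j/∂x_i - ∂f_i/∂x_j) dx_i ∧ dx_j. Under the identification (dy ∧ dz, dz ∧ dx, dx ∧ dy) ↔ (e_x, e_y, e_z), the coefficients are exactly the components of curl F. Compute:
  ∂R/∂y - ∂Q/∂z = (0) - (0) = 0
  ∂P/∂z - ∂R/∂x = (-3) - (0) = -3
  ∂Q/∂x - ∂P/∂y = (-4*x) - (-2*y) = -4*x + 2*y.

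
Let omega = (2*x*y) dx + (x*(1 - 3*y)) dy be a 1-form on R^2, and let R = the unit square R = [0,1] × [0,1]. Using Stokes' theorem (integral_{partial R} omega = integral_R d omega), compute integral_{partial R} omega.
integral_(partial R) omega = -3/2

Stokes: integral_partial_R omega = integral_R d omega with d omega = (∂Q/∂x - ∂P/∂y) dx ∧ dy.
  ∂Q/∂x = 1 - 3*y
  ∂P/∂y = 2*x
  integrand = ∂Q/∂x - ∂P/∂y = -2*x - 3*y + 1.
Integrating over R: integral_0^1 integral_0^1 (-2*x - 3*y + 1) dx dy = -3/2.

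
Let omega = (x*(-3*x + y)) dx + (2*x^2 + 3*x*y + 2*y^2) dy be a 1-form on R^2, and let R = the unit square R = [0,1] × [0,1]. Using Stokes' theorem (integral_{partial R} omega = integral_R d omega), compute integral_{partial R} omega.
integral_(partial R) omega = 3

Stokes: integral_partial_R omega = integral_R d omega with d omega = (∂Q/∂x - ∂P/∂y) dx ∧ dy.
  ∂Q/∂x = 4*x + 3*y
  ∂P/∂y = x
  integrand = ∂Q/∂x - ∂P/∂y = 3*x + 3*y.
Integrating over R: integral_0^1 integral_0^1 (3*x + 3*y) dx dy = 3.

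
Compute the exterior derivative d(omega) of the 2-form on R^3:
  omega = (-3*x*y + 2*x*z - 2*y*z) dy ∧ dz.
d(omega) = (-3*y + 2*z) dx ∧ dy ∧ dz

For a 2-form omega = sum_{i<j} g_{ij} dx_i ∧ dx_j, the exterior derivative is
  d(omega) = sum_{i<j} d(g_{ij}) ∧ dx_i ∧ dx_j = sum_{i<j, k} (∂g_{ij}/∂x_k) dx_k ∧ dx_i ∧ dx_j.
Expand each term, using dx_k ∧ dx_i ∧ dx_j = sgn(permutation) dx_{(a)} ∧ dx_{(b)} ∧ dx_{(c)} with (a < b < c) sorted:
  d(-3*x*y + 2*x*z - 2*y*z) includes (∂/∂x)(-3*x*y + 2*x*z - 2*y*z) dx = (-3*y + 2*z) dx, which multiplied by dy ∧ dz gives (-3*y + 2*z) dx ∧ dy ∧ dz
Collecting like 3-forms: d(omega) = (-3*y + 2*z) dx ∧ dy ∧ dz.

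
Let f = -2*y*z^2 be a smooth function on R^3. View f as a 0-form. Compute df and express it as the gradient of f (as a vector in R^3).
df = (0) dx + (-2*z^2) dy + (-4*y*z) dz; grad f = (0, -2*z^2, -4*y*z)

For a 0-form f, d f = (∂f/∂x) dx + (∂f/∂y) dy + (∂f/∂z) dz. The components of the vector representation are exactly the entries of grad f in Cartesian coordinates:
  ∂f/∂x = 0
  ∂f/∂y = -2*z^2
  ∂f/∂z = -4*y*z.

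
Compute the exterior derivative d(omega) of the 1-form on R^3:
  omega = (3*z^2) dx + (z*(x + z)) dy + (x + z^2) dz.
d(omega) = (z) dx ∧ dy + (1 - 6*z) dx ∧ dz + (-x - 2*z) dy ∧ dz

For a 1-form omega = sum_i f_i dx_i, the exterior derivative is
  d(omega) = sum_{i < j} (∂f_j/∂x_i - ∂f_i/∂x_j) dx_i ∧ dx_j.
  coefficient of dx ∧ dy: ∂f_2/∂x - ∂f_1/∂y = ∂(z*(x + z))/∂x - ∂(3*z^2)/∂y = z
  coefficient of dx ∧ dz: ∂f_3/∂x - ∂f_1/∂z = ∂(x + z^2)/∂x - ∂(3*z^2)/∂z = 1 - 6*z
  coefficient of dy ∧ dz: ∂f_3/∂y - ∂f_2/∂z = ∂(x + z^2)/∂y - ∂(z*(x + z))/∂z = -x - 2*z
Assembling: d(omega) = (z) dx ∧ dy + (1 - 6*z) dx ∧ dz + (-x - 2*z) dy ∧ dz.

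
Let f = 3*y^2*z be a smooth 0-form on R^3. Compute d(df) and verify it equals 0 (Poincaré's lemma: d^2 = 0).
d(df) = 0

Step 1: df = sum_i (∂f/∂x_i) dx_i = (0) dx + (6*y*z) dy + (3*y^2) dz.
Step 2: Apply d again. Using the 1-form formula, the coefficient of dx ∧ dy in d(df) is ∂^2 f/∂x ∂y - ∂^2 f/∂y ∂x = (0) - (0) = 0 (equality of mixed partials for smooth f).
Similarly for dx ∧ dz and dy ∧ dz — all coefficients vanish. So d(df) = 0.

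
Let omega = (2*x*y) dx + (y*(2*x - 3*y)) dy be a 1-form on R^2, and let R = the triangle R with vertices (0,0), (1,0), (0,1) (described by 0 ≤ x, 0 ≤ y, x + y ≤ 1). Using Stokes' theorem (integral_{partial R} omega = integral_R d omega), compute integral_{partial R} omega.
integral_(partial R) omega = 0

Stokes: integral_partial_R omega = integral_R d omega with d omega = (∂Q/∂x - ∂P/∂y) dx ∧ dy.
  ∂Q/∂x = 2*y
  ∂P/∂y = 2*x
  integrand = ∂Q/∂x - ∂P/∂y = -2*x + 2*y.
Integrating over R: integral_0^1 integral_0^{1-x} (-2*x + 2*y) dy dx = 0.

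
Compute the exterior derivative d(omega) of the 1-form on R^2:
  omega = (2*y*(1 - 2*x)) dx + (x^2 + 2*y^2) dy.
d(omega) = (6*x - 2) dx ∧ dy

For a 1-form omega = sum_i f_i dx_i, the exterior derivative is
  d(omega) = sum_{i < j} (∂f_j/∂x_i - ∂f_i/∂x_j) dx_i ∧ dx_j.
  coefficient of dx ∧ dy: ∂f_2/∂x - ∂f_1/∂y = ∂(x^2 + 2*y^2)/∂x - ∂(2*y*(1 - 2*x))/∂y = 6*x - 2
Assembling: d(omega) = (6*x - 2) dx ∧ dy.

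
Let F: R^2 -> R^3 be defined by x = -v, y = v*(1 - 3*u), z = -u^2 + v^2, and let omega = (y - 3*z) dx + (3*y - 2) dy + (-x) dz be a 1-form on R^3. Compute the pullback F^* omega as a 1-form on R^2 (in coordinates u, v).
F^* omega = (v*(27*u*v - 2*u - 9*v + 6)) du + (27*u^2*v - 3*u^2 - 15*u*v + 6*u + 5*v^2 + 2*v - 2) dv

Using F^*(f dg) = (f ∘ F) d(g ∘ F), substitute each coordinate x_i by F_i(u, v) in f_i, and replace dx_i by d F_i = (∂F_i/∂u) du + (∂F_i/∂v) dv.
  For the x component: f_1(F) = 3*u^2 - 3*u*v - 3*v^2 + v; d F_1 = (0) du + (-1) dv
  For the y component: f_2(F) = -9*u*v + 3*v - 2; d F_2 = (-3*v) du + (1 - 3*u) dv
  For the z component: f_3(F) = v; d F_3 = (-2*u) du + (2*v) dv
Combining and collecting du, dv coefficients:
  coeff of du: v*(27*u*v - 2*u - 9*v + 6)
  coeff of dv: 27*u^2*v - 3*u^2 - 15*u*v + 6*u + 5*v^2 + 2*v - 2
F^* omega = (v*(27*u*v - 2*u - 9*v + 6)) du + (27*u^2*v - 3*u^2 - 15*u*v + 6*u + 5*v^2 + 2*v - 2) dv.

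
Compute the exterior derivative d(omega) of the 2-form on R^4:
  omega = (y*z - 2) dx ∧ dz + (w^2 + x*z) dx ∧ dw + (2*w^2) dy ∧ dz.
d(omega) = (-z) dx ∧ dy ∧ dz + (-x) dx ∧ dz ∧ dw + (4*w) dy ∧ dz ∧ dw

For a 2-form omega = sum_{i<j} g_{ij} dx_i ∧ dx_j, the exterior derivative is
  d(omega) = sum_{i<j} d(g_{ij}) ∧ dx_i ∧ dx_j = sum_{i<j, k} (∂g_{ij}/∂x_k) dx_k ∧ dx_i ∧ dx_j.
Expand each term, using dx_k ∧ dx_i ∧ dx_j = sgn(permutation) dx_{(a)} ∧ dx_{(b)} ∧ dx_{(c)} with (a < b < c) sorted:
  d(y*z - 2) includes (∂/∂y)(y*z - 2) dy = (z) dy, which multiplied by dx ∧ dz gives (-z) dx ∧ dy ∧ dz
  d(w^2 + x*z) includes (∂/∂z)(w^2 + x*z) dz = (x) dz, which multiplied by dx ∧ dw gives (-x) dx ∧ dz ∧ dw
  d(2*w^2) includes (∂/∂w)(2*w^2) dw = (4*w) dw, which multiplied by dy ∧ dz gives (4*w) dy ∧ dz ∧ dw
Collecting like 3-forms: d(omega) = (-z) dx ∧ dy ∧ dz + (-x) dx ∧ dz ∧ dw + (4*w) dy ∧ dz ∧ dw.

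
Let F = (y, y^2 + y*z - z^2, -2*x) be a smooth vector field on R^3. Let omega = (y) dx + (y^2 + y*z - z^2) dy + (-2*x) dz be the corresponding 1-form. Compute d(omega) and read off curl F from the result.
d(omega) = (-y + 2*z) dy ∧ dz + (2) dz ∧ dx + (-1) dx ∧ dy; curl F = (-y + 2*z, 2, -1)

d omega = sum_{i<j} (∂f_j/∂x_i - ∂f_i/∂x_j) dx_i ∧ dx_j. Under the identification (dy ∧ dz, dz ∧ dx, dx ∧ dy) ↔ (e_x, e_y, e_z), the coefficients are exactly the components of curl F. Compute:
  ∂R/∂y - ∂Q/∂z = (0) - (y - 2*z) = -y + 2*z
  ∂P/∂z - ∂R/∂x = (0) - (-2) = 2
  ∂Q/∂x - ∂P/∂y = (0) - (1) = -1.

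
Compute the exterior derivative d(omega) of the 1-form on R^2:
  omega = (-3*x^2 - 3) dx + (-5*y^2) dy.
d(omega) = 0

For a 1-form omega = sum_i f_i dx_i, the exterior derivative is
  d(omega) = sum_{i < j} (∂f_j/∂x_i - ∂f_i/∂x_j) dx_i ∧ dx_j.

Assembling: d(omega) = 0.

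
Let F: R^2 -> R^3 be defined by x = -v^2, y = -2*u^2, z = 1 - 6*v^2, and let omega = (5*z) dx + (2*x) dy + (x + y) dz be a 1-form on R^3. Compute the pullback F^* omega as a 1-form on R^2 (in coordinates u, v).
F^* omega = (8*u*v^2) du + (2*v*(12*u^2 + 36*v^2 - 5)) dv

Using F^*(f dg) = (f ∘ F) d(g ∘ F), substitute each coordinate x_i by F_i(u, v) in f_i, and replace dx_i by d F_i = (∂F_i/∂u) du + (∂F_i/∂v) dv.
  For the x component: f_1(F) = 5 - 30*v^2; d F_1 = (0) du + (-2*v) dv
  For the y component: f_2(F) = -2*v^2; d F_2 = (-4*u) du + (0) dv
  For the z component: f_3(F) = -2*u^2 - v^2; d F_3 = (0) du + (-12*v) dv
Combining and collecting du, dv coefficients:
  coeff of du: 8*u*v^2
  coeff of dv: 2*v*(12*u^2 + 36*v^2 - 5)
F^* omega = (8*u*v^2) du + (2*v*(12*u^2 + 36*v^2 - 5)) dv.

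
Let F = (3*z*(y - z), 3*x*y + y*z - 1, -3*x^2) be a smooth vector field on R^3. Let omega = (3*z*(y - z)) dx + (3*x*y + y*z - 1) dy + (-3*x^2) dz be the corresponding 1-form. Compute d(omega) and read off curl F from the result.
d(omega) = (-y) dy ∧ dz + (6*x + 3*y - 6*z) dz ∧ dx + (3*y - 3*z) dx ∧ dy; curl F = (-y, 6*x + 3*y - 6*z, 3*y - 3*z)

d omega = sum_{i<j} (∂f_j/∂x_i - ∂f_i/∂x_j) dx_i ∧ dx_j. Under the identification (dy ∧ dz, dz ∧ dx, dx ∧ dy) ↔ (e_x, e_y, e_z), the coefficients are exactly the components of curl F. Compute:
  ∂R/∂y - ∂Q/∂z = (0) - (y) = -y
  ∂P/∂z - ∂R/∂x = (3*y - 6*z) - (-6*x) = 6*x + 3*y - 6*z
  ∂Q/∂x - ∂P/∂y = (3*y) - (3*z) = 3*y - 3*z.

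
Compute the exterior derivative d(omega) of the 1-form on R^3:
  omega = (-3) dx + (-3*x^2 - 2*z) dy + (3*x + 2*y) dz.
d(omega) = (-6*x) dx ∧ dy + (3) dx ∧ dz + (4) dy ∧ dz

For a 1-form omega = sum_i f_i dx_i, the exterior derivative is
  d(omega) = sum_{i < j} (∂f_j/∂x_i - ∂f_i/∂x_j) dx_i ∧ dx_j.
  coefficient of dx ∧ dy: ∂f_2/∂x - ∂f_1/∂y = ∂(-3*x^2 - 2*z)/∂x - ∂(-3)/∂y = -6*x
  coefficient of dx ∧ dz: ∂f_3/∂x - ∂f_1/∂z = ∂(3*x + 2*y)/∂x - ∂(-3)/∂z = 3
  coefficient of dy ∧ dz: ∂f_3/∂y - ∂f_2/∂z = ∂(3*x + 2*y)/∂y - ∂(-3*x^2 - 2*z)/∂z = 4
Assembling: d(omega) = (-6*x) dx ∧ dy + (3) dx ∧ dz + (4) dy ∧ dz.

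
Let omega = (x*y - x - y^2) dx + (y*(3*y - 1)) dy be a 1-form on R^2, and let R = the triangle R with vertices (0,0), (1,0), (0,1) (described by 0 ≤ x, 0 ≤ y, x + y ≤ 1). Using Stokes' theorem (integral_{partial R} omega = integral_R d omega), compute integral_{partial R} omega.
integral_(partial R) omega = 1/6

Stokes: integral_partial_R omega = integral_R d omega with d omega = (∂Q/∂x - ∂P/∂y) dx ∧ dy.
  ∂Q/∂x = 0
  ∂P/∂y = x - 2*y
  integrand = ∂Q/∂x - ∂P/∂y = -x + 2*y.
Integrating over R: integral_0^1 integral_0^{1-x} (-x + 2*y) dy dx = 1/6.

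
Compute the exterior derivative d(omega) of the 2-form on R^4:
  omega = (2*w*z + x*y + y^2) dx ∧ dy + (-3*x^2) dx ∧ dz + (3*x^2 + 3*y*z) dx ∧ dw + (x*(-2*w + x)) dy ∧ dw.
d(omega) = (2*w) dx ∧ dy ∧ dz + (-2*w + 2*x - z) dx ∧ dy ∧ dw + (-3*y) dx ∧ dz ∧ dw

For a 2-form omega = sum_{i<j} g_{ij} dx_i ∧ dx_j, the exterior derivative is
  d(omega) = sum_{i<j} d(g_{ij}) ∧ dx_i ∧ dx_j = sum_{i<j, k} (∂g_{ij}/∂x_k) dx_k ∧ dx_i ∧ dx_j.
Expand each term, using dx_k ∧ dx_i ∧ dx_j = sgn(permutation) dx_{(a)} ∧ dx_{(b)} ∧ dx_{(c)} with (a < b < c) sorted:
  d(2*w*z + x*y + y^2) includes (∂/∂z)(2*w*z + x*y + y^2) dz = (2*w) dz, which multiplied by dx ∧ dy gives (2*w) dx ∧ dy ∧ dz
  d(2*w*z + x*y + y^2) includes (∂/∂w)(2*w*z + x*y + y^2) dw = (2*z) dw, which multiplied by dx ∧ dy gives (2*z) dx ∧ dy ∧ dw
  d(3*x^2 + 3*y*z) includes (∂/∂y)(3*x^2 + 3*y*z) dy = (3*z) dy, which multiplied by dx ∧ dw gives (-3*z) dx ∧ dy ∧ dw
  d(3*x^2 + 3*y*z) includes (∂/∂z)(3*x^2 + 3*y*z) dz = (3*y) dz, which multiplied by dx ∧ dw gives (-3*y) dx ∧ dz ∧ dw
  d(x*(-2*w + x)) includes (∂/∂x)(x*(-2*w + x)) dx = (-2*w + 2*x) dx, which multiplied by dy ∧ dw gives (-2*w + 2*x) dx ∧ dy ∧ dw
Collecting like 3-forms: d(omega) = (2*w) dx ∧ dy ∧ dz + (-2*w + 2*x - z) dx ∧ dy ∧ dw + (-3*y) dx ∧ dz ∧ dw.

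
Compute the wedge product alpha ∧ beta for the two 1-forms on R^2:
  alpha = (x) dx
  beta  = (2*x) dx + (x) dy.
alpha ∧ beta = (x^2) dx ∧ dy

Distribute the wedge, using dx_i ∧ dx_j = -dx_j ∧ dx_i and dx_i ∧ dx_i = 0. For each pair (i, j) with i < j, the coefficient of dx_i ∧ dx_j in alpha ∧ beta is (alpha_i * beta_j - alpha_j * beta_i). Collecting: alpha ∧ beta = (x^2) dx ∧ dy.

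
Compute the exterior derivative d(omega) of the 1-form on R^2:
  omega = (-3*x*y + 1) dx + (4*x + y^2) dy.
d(omega) = (3*x + 4) dx ∧ dy

For a 1-form omega = sum_i f_i dx_i, the exterior derivative is
  d(omega) = sum_{i < j} (∂f_j/∂x_i - ∂f_i/∂x_j) dx_i ∧ dx_j.
  coefficient of dx ∧ dy: ∂f_2/∂x - ∂f_1/∂y = ∂(4*x + y^2)/∂x - ∂(-3*x*y + 1)/∂y = 3*x + 4
Assembling: d(omega) = (3*x + 4) dx ∧ dy.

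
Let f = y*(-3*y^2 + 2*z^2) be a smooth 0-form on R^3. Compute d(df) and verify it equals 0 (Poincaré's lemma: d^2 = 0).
d(df) = 0

Step 1: df = sum_i (∂f/∂x_i) dx_i = (0) dx + (-9*y^2 + 2*z^2) dy + (4*y*z) dz.
Step 2: Apply d again. Using the 1-form formula, the coefficient of dx ∧ dy in d(df) is ∂^2 f/∂x ∂y - ∂^2 f/∂y ∂x = (0) - (0) = 0 (equality of mixed partials for smooth f).
Similarly for dx ∧ dz and dy ∧ dz — all coefficients vanish. So d(df) = 0.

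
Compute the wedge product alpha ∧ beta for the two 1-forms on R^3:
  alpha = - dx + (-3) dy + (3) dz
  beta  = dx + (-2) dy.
alpha ∧ beta = (5) dx ∧ dy + (-3) dx ∧ dz + (6) dy ∧ dz

Distribute the wedge, using dx_i ∧ dx_j = -dx_j ∧ dx_i and dx_i ∧ dx_i = 0. For each pair (i, j) with i < j, the coefficient of dx_i ∧ dx_j in alpha ∧ beta is (alpha_i * beta_j - alpha_j * beta_i). Collecting: alpha ∧ beta = (5) dx ∧ dy + (-3) dx ∧ dz + (6) dy ∧ dz.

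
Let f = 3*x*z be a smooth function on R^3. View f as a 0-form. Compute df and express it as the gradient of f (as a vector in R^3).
df = (3*z) dx + (0) dy + (3*x) dz; grad f = (3*z, 0, 3*x)

For a 0-form f, d f = (∂f/∂x) dx + (∂f/∂y) dy + (∂f/∂z) dz. The components of the vector representation are exactly the entries of grad f in Cartesian coordinates:
  ∂f/∂x = 3*z
  ∂f/∂y = 0
  ∂f/∂z = 3*x.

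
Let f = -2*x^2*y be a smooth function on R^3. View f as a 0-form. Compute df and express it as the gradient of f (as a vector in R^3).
df = (-4*x*y) dx + (-2*x^2) dy + (0) dz; grad f = (-4*x*y, -2*x^2, 0)

For a 0-form f, d f = (∂f/∂x) dx + (∂f/∂y) dy + (∂f/∂z) dz. The components of the vector representation are exactly the entries of grad f in Cartesian coordinates:
  ∂f/∂x = -4*x*y
  ∂f/∂y = -2*x^2
  ∂f/∂z = 0.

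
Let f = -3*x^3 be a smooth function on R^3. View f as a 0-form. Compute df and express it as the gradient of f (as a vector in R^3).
df = (-9*x^2) dx + (0) dy + (0) dz; grad f = (-9*x^2, 0, 0)

For a 0-form f, d f = (∂f/∂x) dx + (∂f/∂y) dy + (∂f/∂z) dz. The components of the vector representation are exactly the entries of grad f in Cartesian coordinates:
  ∂f/∂x = -9*x^2
  ∂f/∂y = 0
  ∂f/∂z = 0.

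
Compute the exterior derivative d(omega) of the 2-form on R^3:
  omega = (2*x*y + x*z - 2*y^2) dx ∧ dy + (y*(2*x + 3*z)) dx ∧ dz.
d(omega) = (-x - 3*z) dx ∧ dy ∧ dz

For a 2-form omega = sum_{i<j} g_{ij} dx_i ∧ dx_j, the exterior derivative is
  d(omega) = sum_{i<j} d(g_{ij}) ∧ dx_i ∧ dx_j = sum_{i<j, k} (∂g_{ij}/∂x_k) dx_k ∧ dx_i ∧ dx_j.
Expand each term, using dx_k ∧ dx_i ∧ dx_j = sgn(permutation) dx_{(a)} ∧ dx_{(b)} ∧ dx_{(c)} with (a < b < c) sorted:
  d(2*x*y + x*z - 2*y^2) includes (∂/∂z)(2*x*y + x*z - 2*y^2) dz = (x) dz, which multiplied by dx ∧ dy gives (x) dx ∧ dy ∧ dz
  d(y*(2*x + 3*z)) includes (∂/∂y)(y*(2*x + 3*z)) dy = (2*x + 3*z) dy, which multiplied by dx ∧ dz gives (-2*x - 3*z) dx ∧ dy ∧ dz
Collecting like 3-forms: d(omega) = (-x - 3*z) dx ∧ dy ∧ dz.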